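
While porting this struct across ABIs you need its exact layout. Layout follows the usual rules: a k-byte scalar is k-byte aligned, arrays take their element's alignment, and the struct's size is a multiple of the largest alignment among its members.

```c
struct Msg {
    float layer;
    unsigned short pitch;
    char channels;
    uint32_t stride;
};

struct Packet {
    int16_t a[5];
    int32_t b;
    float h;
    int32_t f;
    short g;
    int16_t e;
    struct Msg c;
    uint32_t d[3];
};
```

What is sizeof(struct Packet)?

52 bytes

Msg: @0: layer [4B, align 4] → 4; @4: pitch [2B, align 2] → 6; @6: channels [1B, align 1] → 7; +1 pad (align 4); @8: stride [4B, align 4] → 12; size 12, align 4
@0: a [10B, align 2] → 10
+2 pad (align 4)
@12: b [4B, align 4] → 16
@16: h [4B, align 4] → 20
@20: f [4B, align 4] → 24
@24: g [2B, align 2] → 26
@26: e [2B, align 2] → 28
@28: c [12B, align 4] → 40
@40: d [12B, align 4] → 52
size 52, align 4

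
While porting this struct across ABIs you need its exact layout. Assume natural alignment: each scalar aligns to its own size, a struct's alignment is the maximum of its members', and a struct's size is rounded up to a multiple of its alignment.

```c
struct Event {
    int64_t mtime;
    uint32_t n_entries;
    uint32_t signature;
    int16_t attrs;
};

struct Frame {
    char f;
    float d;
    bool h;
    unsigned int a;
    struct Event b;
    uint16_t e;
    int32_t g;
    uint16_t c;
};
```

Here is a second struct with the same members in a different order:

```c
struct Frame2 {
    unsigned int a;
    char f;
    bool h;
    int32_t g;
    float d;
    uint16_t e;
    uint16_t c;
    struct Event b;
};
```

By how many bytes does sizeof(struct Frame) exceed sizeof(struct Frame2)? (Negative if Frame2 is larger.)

Event: mtime at 0 (size 8, align 8) → ends 8; n_entries at 8 (size 4, align 4) → ends 12; signature at 12 (size 4, align 4) → ends 16; attrs at 16 (size 2, align 2) → ends 18; tail pad 6 to reach multiple of 8; total 24 bytes, alignment 8
f at 0 (size 1, align 1) → ends 1
pad 3 to align 4 for d
d at 4 (size 4, align 4) → ends 8
h at 8 (size 1, align 1) → ends 9
pad 3 to align 4 for a
a at 12 (size 4, align 4) → ends 16
b at 16 (size 24, align 8) → ends 40
e at 40 (size 2, align 2) → ends 42
pad 2 to align 4 for g
g at 44 (size 4, align 4) → ends 48
c at 48 (size 2, align 2) → ends 50
tail pad 6 to reach multiple of 8
total 56 bytes, alignment 8
— Frame2 —
a at 0 (size 4, align 4) → ends 4
f at 4 (size 1, align 1) → ends 5
h at 5 (size 1, align 1) → ends 6
pad 2 to align 4 for g
g at 8 (size 4, align 4) → ends 12
d at 12 (size 4, align 4) → ends 16
e at 16 (size 2, align 2) → ends 18
c at 18 (size 2, align 2) → ends 20
pad 4 to align 8 for b
b at 24 (size 24, align 8) → ends 48
total 48 bytes, alignment 8
56 − 48 = 8

8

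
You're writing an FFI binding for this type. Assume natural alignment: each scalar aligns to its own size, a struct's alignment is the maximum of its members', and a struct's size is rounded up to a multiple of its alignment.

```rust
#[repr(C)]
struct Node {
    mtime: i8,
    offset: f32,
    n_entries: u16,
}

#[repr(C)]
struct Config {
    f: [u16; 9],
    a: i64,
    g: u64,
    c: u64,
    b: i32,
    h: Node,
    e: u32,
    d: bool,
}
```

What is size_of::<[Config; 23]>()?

Node: mtime at 0 (size 1, align 1) → ends 1; pad 3 to align 4 for offset; offset at 4 (size 4, align 4) → ends 8; n_entries at 8 (size 2, align 2) → ends 10; tail pad 2 to reach multiple of 4; total 12 bytes, alignment 4
f at 0 (size 18, align 2) → ends 18
pad 6 to align 8 for a
a at 24 (size 8, align 8) → ends 32
g at 32 (size 8, align 8) → ends 40
c at 40 (size 8, align 8) → ends 48
b at 48 (size 4, align 4) → ends 52
h at 52 (size 12, align 4) → ends 64
e at 64 (size 4, align 4) → ends 68
d at 68 (size 1, align 1) → ends 69
tail pad 3 to reach multiple of 8
total 72 bytes, alignment 8
array of 23: 23 × 72 = 1656

1656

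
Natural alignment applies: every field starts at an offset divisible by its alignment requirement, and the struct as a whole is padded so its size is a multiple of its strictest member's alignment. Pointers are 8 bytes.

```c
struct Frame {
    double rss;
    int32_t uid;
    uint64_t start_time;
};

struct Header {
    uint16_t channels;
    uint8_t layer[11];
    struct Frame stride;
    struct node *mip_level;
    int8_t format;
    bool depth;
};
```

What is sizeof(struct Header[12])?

Frame: rss at 0 (size 8, align 8) → ends 8; uid at 8 (size 4, align 4) → ends 12; pad 4 to align 8 for start_time; start_time at 16 (size 8, align 8) → ends 24; total 24 bytes, alignment 8
channels at 0 (size 2, align 2) → ends 2
layer at 2 (size 11, align 1) → ends 13
pad 3 to align 8 for stride
stride at 16 (size 24, align 8) → ends 40
mip_level at 40 (size 8, align 8) → ends 48
format at 48 (size 1, align 1) → ends 49
depth at 49 (size 1, align 1) → ends 50
tail pad 6 to reach multiple of 8
total 56 bytes, alignment 8
array of 12: 12 × 56 = 672

672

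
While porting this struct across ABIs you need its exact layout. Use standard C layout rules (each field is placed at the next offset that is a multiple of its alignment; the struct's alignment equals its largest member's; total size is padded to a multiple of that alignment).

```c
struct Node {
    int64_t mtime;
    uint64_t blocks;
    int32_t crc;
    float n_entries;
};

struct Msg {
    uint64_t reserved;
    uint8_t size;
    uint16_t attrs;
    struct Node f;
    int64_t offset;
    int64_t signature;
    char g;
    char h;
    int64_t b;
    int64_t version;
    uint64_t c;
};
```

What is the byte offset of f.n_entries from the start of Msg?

Node: mtime at 0 (size 8, align 8) → ends 8; blocks at 8 (size 8, align 8) → ends 16; crc at 16 (size 4, align 4) → ends 20; n_entries at 20 (size 4, align 4) → ends 24; total 24 bytes, alignment 8
reserved at 0 (size 8, align 8) → ends 8
size at 8 (size 1, align 1) → ends 9
pad 1 to align 2 for attrs
attrs at 10 (size 2, align 2) → ends 12
pad 4 to align 8 for f
f at 16 (size 24, align 8) → ends 40
within Node: n_entries at 20
16 + 20 = 36

36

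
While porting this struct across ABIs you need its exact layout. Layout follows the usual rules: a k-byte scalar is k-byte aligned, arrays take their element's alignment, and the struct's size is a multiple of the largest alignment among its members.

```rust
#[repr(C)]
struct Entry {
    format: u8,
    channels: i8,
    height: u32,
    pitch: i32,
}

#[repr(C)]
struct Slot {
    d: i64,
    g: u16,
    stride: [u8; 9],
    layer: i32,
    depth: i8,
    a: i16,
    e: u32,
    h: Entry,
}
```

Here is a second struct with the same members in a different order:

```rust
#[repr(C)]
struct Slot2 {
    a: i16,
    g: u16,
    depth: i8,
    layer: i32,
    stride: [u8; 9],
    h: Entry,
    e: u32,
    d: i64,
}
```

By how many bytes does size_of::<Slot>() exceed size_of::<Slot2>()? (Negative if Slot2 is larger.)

0

Entry: @0: format [1B, align 1] → 1; @1: channels [1B, align 1] → 2; +2 pad (align 4); @4: height [4B, align 4] → 8; @8: pitch [4B, align 4] → 12; size 12, align 4
@0: d [8B, align 8] → 8
@8: g [2B, align 2] → 10
@10: stride [9B, align 1] → 19
+1 pad (align 4)
@20: layer [4B, align 4] → 24
@24: depth [1B, align 1] → 25
+1 pad (align 2)
@26: a [2B, align 2] → 28
@28: e [4B, align 4] → 32
@32: h [12B, align 4] → 44
+4 tail pad (align 8)
size 48, align 8
— Slot2 —
@0: a [2B, align 2] → 2
@2: g [2B, align 2] → 4
@4: depth [1B, align 1] → 5
+3 pad (align 4)
@8: layer [4B, align 4] → 12
@12: stride [9B, align 1] → 21
+3 pad (align 4)
@24: h [12B, align 4] → 36
@36: e [4B, align 4] → 40
@40: d [8B, align 8] → 48
size 48, align 8
48 − 48 = 0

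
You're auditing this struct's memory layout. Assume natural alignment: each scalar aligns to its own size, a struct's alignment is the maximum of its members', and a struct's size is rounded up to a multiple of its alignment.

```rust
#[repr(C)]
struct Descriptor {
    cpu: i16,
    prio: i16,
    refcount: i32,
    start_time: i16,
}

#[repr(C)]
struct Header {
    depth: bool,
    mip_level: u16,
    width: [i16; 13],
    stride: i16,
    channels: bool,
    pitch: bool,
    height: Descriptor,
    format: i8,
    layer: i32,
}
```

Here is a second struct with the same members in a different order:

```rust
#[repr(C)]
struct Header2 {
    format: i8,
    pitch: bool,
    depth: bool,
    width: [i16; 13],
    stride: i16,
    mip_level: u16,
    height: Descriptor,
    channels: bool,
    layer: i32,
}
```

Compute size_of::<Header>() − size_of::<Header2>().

0

Descriptor: @0: cpu [2B, align 2] → 2; @2: prio [2B, align 2] → 4; @4: refcount [4B, align 4] → 8; @8: start_time [2B, align 2] → 10; +2 tail pad (align 4); size 12, align 4
@0: depth [1B, align 1] → 1
+1 pad (align 2)
@2: mip_level [2B, align 2] → 4
@4: width [26B, align 2] → 30
@30: stride [2B, align 2] → 32
@32: channels [1B, align 1] → 33
@33: pitch [1B, align 1] → 34
+2 pad (align 4)
@36: height [12B, align 4] → 48
@48: format [1B, align 1] → 49
+3 pad (align 4)
@52: layer [4B, align 4] → 56
size 56, align 4
— Header2 —
@0: format [1B, align 1] → 1
@1: pitch [1B, align 1] → 2
@2: depth [1B, align 1] → 3
+1 pad (align 2)
@4: width [26B, align 2] → 30
@30: stride [2B, align 2] → 32
@32: mip_level [2B, align 2] → 34
+2 pad (align 4)
@36: height [12B, align 4] → 48
@48: channels [1B, align 1] → 49
+3 pad (align 4)
@52: layer [4B, align 4] → 56
size 56, align 4
56 − 56 = 0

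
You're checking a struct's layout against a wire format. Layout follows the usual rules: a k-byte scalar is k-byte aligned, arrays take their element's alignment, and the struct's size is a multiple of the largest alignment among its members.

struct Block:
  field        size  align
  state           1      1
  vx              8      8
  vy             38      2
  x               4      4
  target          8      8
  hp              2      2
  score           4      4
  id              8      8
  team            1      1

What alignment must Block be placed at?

member alignments: state=1, vx=8, vy=2, x=4, target=8, hp=2, score=4, id=8, team=1
max = 8

8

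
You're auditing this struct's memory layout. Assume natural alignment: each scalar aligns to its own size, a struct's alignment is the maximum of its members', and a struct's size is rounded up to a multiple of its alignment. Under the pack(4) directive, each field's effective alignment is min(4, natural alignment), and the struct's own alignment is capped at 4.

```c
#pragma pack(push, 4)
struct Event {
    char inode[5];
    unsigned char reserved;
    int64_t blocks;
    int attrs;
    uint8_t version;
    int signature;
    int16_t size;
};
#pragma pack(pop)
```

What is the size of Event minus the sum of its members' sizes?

inode at 0 (size 5, align 1) → ends 5
reserved at 5 (size 1, align 1) → ends 6
pad 2 to align 4 for blocks
blocks at 8 (size 8, align 4) → ends 16
attrs at 16 (size 4, align 4) → ends 20
version at 20 (size 1, align 1) → ends 21
pad 3 to align 4 for signature
signature at 24 (size 4, align 4) → ends 28
size at 28 (size 2, align 2) → ends 30
tail pad 2 to reach multiple of 4
total 32 bytes, alignment 4
data bytes 25, size 32 → padding 7

7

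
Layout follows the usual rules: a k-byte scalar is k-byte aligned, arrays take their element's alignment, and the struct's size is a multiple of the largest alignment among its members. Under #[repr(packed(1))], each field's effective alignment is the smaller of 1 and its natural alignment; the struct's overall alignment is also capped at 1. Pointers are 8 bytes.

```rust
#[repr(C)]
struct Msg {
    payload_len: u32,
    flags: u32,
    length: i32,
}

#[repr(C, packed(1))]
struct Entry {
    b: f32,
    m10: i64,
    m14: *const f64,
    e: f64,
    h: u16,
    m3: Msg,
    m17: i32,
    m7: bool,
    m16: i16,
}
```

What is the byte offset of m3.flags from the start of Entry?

34

Msg: 0..4  payload_len  (4B, 4-aligned); 4..8  flags  (4B, 4-aligned); 8..12  length  (4B, 4-aligned); sizeof = 12, alignof = 4
0..4  b  (4B, 1-aligned)
4..12  m10  (8B, 1-aligned)
12..20  m14  (8B, 1-aligned)
20..28  e  (8B, 1-aligned)
28..30  h  (2B, 1-aligned)
30..42  m3  (12B, 1-aligned)
within Msg: flags at 4
30 + 4 = 34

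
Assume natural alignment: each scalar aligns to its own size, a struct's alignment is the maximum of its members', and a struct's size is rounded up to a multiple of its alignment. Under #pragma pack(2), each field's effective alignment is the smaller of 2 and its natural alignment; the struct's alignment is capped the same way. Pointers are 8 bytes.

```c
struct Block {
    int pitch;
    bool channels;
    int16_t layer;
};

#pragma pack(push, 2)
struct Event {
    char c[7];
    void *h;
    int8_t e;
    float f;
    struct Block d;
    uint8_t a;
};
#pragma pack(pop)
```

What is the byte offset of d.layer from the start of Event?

28

Block: pitch at 0 (size 4, align 4) → ends 4; channels at 4 (size 1, align 1) → ends 5; pad 1 to align 2 for layer; layer at 6 (size 2, align 2) → ends 8; total 8 bytes, alignment 4
c at 0 (size 7, align 1) → ends 7
pad 1 to align 2 for h
h at 8 (size 8, align 2) → ends 16
e at 16 (size 1, align 1) → ends 17
pad 1 to align 2 for f
f at 18 (size 4, align 2) → ends 22
d at 22 (size 8, align 2) → ends 30
within Block: layer at 6
22 + 6 = 28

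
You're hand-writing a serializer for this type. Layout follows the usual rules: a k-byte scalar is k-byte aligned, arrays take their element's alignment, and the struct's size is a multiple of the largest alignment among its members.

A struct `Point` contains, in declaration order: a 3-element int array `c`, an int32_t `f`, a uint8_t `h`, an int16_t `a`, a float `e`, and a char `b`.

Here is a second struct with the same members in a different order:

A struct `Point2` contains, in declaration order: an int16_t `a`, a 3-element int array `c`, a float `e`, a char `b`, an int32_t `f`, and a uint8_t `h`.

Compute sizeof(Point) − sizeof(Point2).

0..12  c  (12B, 4-aligned)
12..16  f  (4B, 4-aligned)
16..17  h  (1B, 1-aligned)
17..18  -- padding (1B)
18..20  a  (2B, 2-aligned)
20..24  e  (4B, 4-aligned)
24..25  b  (1B, 1-aligned)
25..28  -- tail padding (3B)
sizeof = 28, alignof = 4
— Point2 —
0..2  a  (2B, 2-aligned)
2..4  -- padding (2B)
4..16  c  (12B, 4-aligned)
16..20  e  (4B, 4-aligned)
20..21  b  (1B, 1-aligned)
21..24  -- padding (3B)
24..28  f  (4B, 4-aligned)
28..29  h  (1B, 1-aligned)
29..32  -- tail padding (3B)
sizeof = 32, alignof = 4
28 − 32 = -4

-4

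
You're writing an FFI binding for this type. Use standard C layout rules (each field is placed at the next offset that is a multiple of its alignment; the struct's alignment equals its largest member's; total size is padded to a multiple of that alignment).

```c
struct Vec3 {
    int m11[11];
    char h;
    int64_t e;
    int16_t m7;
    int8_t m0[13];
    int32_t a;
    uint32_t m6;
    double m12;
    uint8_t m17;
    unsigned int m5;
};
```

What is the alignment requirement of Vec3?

8

member alignments: m11=4, h=1, e=8, m7=2, m0=1, a=4, m6=4, m12=8, m17=1, m5=4
max = 8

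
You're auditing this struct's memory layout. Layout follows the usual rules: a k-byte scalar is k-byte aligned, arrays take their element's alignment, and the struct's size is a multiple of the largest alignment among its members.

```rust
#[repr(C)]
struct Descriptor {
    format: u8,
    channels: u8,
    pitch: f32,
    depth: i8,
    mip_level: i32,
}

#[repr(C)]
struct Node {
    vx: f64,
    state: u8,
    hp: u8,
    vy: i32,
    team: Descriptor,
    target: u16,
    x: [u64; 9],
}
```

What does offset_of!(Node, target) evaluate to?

32

Descriptor: 0..1  format  (1B, 1-aligned); 1..2  channels  (1B, 1-aligned); 2..4  -- padding (2B); 4..8  pitch  (4B, 4-aligned); 8..9  depth  (1B, 1-aligned); 9..12  -- padding (3B); 12..16  mip_level  (4B, 4-aligned); sizeof = 16, alignof = 4
0..8  vx  (8B, 8-aligned)
8..9  state  (1B, 1-aligned)
9..10  hp  (1B, 1-aligned)
10..12  -- padding (2B)
12..16  vy  (4B, 4-aligned)
16..32  team  (16B, 4-aligned)
32..34  target  (2B, 2-aligned)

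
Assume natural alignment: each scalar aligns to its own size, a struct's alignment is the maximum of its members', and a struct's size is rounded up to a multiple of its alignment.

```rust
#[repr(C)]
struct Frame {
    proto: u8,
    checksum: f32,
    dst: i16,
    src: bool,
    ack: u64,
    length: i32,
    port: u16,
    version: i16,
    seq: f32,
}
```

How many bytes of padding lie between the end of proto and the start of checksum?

3

proto at 0 (size 1, align 1) → ends 1
pad 3 to align 4 for checksum
checksum at 4 (size 4, align 4) → ends 8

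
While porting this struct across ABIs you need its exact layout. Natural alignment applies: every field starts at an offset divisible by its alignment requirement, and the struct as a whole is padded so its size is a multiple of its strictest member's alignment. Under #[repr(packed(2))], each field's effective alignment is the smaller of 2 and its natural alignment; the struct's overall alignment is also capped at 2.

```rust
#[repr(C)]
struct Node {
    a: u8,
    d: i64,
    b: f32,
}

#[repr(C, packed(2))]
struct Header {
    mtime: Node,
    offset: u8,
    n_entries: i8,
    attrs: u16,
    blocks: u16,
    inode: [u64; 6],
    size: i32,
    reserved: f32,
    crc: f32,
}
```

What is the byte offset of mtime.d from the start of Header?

Node: a at 0 (size 1, align 1) → ends 1; pad 7 to align 8 for d; d at 8 (size 8, align 8) → ends 16; b at 16 (size 4, align 4) → ends 20; tail pad 4 to reach multiple of 8; total 24 bytes, alignment 8
mtime at 0 (size 24, align 2) → ends 24
within Node: d at 8
0 + 8 = 8

8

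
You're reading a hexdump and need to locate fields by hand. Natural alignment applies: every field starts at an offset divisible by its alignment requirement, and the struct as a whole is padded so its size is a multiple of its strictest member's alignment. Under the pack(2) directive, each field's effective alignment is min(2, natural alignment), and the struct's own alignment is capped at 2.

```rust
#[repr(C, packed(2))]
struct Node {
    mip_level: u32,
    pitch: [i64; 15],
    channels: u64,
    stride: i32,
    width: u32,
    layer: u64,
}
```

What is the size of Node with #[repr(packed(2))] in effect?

0..4  mip_level  (4B, 2-aligned)
4..124  pitch  (120B, 2-aligned)
124..132  channels  (8B, 2-aligned)
132..136  stride  (4B, 2-aligned)
136..140  width  (4B, 2-aligned)
140..148  layer  (8B, 2-aligned)
sizeof = 148, alignof = 2

148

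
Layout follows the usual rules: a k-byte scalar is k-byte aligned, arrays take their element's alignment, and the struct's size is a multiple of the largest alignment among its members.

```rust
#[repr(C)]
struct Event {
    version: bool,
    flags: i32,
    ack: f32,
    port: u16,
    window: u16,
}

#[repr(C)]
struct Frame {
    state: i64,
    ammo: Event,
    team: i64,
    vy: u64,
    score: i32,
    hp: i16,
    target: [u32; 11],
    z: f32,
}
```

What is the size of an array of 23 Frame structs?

2208

Event: version at 0 (size 1, align 1) → ends 1; pad 3 to align 4 for flags; flags at 4 (size 4, align 4) → ends 8; ack at 8 (size 4, align 4) → ends 12; port at 12 (size 2, align 2) → ends 14; window at 14 (size 2, align 2) → ends 16; total 16 bytes, alignment 4
state at 0 (size 8, align 8) → ends 8
ammo at 8 (size 16, align 4) → ends 24
team at 24 (size 8, align 8) → ends 32
vy at 32 (size 8, align 8) → ends 40
score at 40 (size 4, align 4) → ends 44
hp at 44 (size 2, align 2) → ends 46
pad 2 to align 4 for target
target at 48 (size 44, align 4) → ends 92
z at 92 (size 4, align 4) → ends 96
total 96 bytes, alignment 8
array of 23: 23 × 96 = 2208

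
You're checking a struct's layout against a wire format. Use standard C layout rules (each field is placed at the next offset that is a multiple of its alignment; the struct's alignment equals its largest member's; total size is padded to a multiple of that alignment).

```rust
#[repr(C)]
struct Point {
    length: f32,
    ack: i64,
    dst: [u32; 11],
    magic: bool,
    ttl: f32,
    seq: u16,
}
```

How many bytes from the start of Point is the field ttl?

64

length at 0 (size 4, align 4) → ends 4
pad 4 to align 8 for ack
ack at 8 (size 8, align 8) → ends 16
dst at 16 (size 44, align 4) → ends 60
magic at 60 (size 1, align 1) → ends 61
pad 3 to align 4 for ttl
ttl at 64 (size 4, align 4) → ends 68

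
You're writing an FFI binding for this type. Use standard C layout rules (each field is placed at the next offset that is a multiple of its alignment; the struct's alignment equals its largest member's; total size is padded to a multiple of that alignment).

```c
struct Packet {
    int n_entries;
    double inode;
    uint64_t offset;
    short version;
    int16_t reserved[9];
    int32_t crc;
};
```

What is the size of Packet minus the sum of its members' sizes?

4

n_entries at 0 (size 4, align 4) → ends 4
pad 4 to align 8 for inode
inode at 8 (size 8, align 8) → ends 16
offset at 16 (size 8, align 8) → ends 24
version at 24 (size 2, align 2) → ends 26
reserved at 26 (size 18, align 2) → ends 44
crc at 44 (size 4, align 4) → ends 48
total 48 bytes, alignment 8
data bytes 44, size 48 → padding 4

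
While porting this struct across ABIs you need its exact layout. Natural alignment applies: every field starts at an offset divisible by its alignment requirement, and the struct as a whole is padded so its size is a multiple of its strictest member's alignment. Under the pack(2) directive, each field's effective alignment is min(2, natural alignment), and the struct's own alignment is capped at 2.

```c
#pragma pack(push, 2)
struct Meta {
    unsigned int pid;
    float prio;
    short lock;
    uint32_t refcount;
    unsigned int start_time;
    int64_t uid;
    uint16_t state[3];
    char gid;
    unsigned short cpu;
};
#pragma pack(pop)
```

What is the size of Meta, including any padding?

0..4  pid  (4B, 2-aligned)
4..8  prio  (4B, 2-aligned)
8..10  lock  (2B, 2-aligned)
10..14  refcount  (4B, 2-aligned)
14..18  start_time  (4B, 2-aligned)
18..26  uid  (8B, 2-aligned)
26..32  state  (6B, 2-aligned)
32..33  gid  (1B, 1-aligned)
33..34  -- padding (1B)
34..36  cpu  (2B, 2-aligned)
sizeof = 36, alignof = 2

36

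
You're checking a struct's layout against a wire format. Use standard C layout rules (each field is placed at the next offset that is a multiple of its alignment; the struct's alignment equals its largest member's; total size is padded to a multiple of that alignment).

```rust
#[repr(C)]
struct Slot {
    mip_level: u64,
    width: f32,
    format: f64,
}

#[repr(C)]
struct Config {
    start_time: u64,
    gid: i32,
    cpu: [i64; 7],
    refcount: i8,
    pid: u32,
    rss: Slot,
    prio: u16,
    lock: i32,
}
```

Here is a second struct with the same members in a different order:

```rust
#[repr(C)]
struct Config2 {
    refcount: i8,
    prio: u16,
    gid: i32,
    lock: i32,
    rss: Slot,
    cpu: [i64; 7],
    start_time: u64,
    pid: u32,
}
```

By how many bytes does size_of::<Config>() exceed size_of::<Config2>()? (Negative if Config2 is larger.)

0

Slot: @0: mip_level [8B, align 8] → 8; @8: width [4B, align 4] → 12; +4 pad (align 8); @16: format [8B, align 8] → 24; size 24, align 8
@0: start_time [8B, align 8] → 8
@8: gid [4B, align 4] → 12
+4 pad (align 8)
@16: cpu [56B, align 8] → 72
@72: refcount [1B, align 1] → 73
+3 pad (align 4)
@76: pid [4B, align 4] → 80
@80: rss [24B, align 8] → 104
@104: prio [2B, align 2] → 106
+2 pad (align 4)
@108: lock [4B, align 4] → 112
size 112, align 8
— Config2 —
@0: refcount [1B, align 1] → 1
+1 pad (align 2)
@2: prio [2B, align 2] → 4
@4: gid [4B, align 4] → 8
@8: lock [4B, align 4] → 12
+4 pad (align 8)
@16: rss [24B, align 8] → 40
@40: cpu [56B, align 8] → 96
@96: start_time [8B, align 8] → 104
@104: pid [4B, align 4] → 108
+4 tail pad (align 8)
size 112, align 8
112 − 112 = 0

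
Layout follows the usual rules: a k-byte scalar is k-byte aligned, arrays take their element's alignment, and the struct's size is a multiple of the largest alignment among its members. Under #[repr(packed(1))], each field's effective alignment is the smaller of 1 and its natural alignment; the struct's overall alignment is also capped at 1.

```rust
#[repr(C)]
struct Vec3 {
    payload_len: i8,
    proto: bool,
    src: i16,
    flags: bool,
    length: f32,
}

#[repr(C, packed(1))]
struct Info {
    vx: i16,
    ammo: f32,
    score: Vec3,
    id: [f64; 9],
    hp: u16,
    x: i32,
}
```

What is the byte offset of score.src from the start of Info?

8

Vec3: 0..1  payload_len  (1B, 1-aligned); 1..2  proto  (1B, 1-aligned); 2..4  src  (2B, 2-aligned); 4..5  flags  (1B, 1-aligned); 5..8  -- padding (3B); 8..12  length  (4B, 4-aligned); sizeof = 12, alignof = 4
0..2  vx  (2B, 1-aligned)
2..6  ammo  (4B, 1-aligned)
6..18  score  (12B, 1-aligned)
within Vec3: src at 2
6 + 2 = 8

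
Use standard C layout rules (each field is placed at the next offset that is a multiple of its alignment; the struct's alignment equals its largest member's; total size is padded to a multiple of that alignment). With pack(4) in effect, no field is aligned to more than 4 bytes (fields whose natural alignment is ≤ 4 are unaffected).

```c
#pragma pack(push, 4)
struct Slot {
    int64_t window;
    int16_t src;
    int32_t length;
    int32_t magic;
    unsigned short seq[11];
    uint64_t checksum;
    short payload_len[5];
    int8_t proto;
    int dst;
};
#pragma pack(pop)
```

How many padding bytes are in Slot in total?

0..8  window  (8B, 4-aligned)
8..10  src  (2B, 2-aligned)
10..12  -- padding (2B)
12..16  length  (4B, 4-aligned)
16..20  magic  (4B, 4-aligned)
20..42  seq  (22B, 2-aligned)
42..44  -- padding (2B)
44..52  checksum  (8B, 4-aligned)
52..62  payload_len  (10B, 2-aligned)
62..63  proto  (1B, 1-aligned)
63..64  -- padding (1B)
64..68  dst  (4B, 4-aligned)
sizeof = 68, alignof = 4
data bytes 63, size 68 → padding 5

5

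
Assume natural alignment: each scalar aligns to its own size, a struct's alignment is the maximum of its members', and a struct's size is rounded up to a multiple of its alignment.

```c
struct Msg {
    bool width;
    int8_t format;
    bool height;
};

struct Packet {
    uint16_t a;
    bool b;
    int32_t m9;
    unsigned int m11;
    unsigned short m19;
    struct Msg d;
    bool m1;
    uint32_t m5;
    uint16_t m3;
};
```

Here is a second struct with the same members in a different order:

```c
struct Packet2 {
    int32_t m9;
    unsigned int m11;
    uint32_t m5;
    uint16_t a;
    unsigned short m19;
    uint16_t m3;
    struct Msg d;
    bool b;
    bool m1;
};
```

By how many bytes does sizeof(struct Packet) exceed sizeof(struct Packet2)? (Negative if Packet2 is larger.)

4

Msg: @0: width [1B, align 1] → 1; @1: format [1B, align 1] → 2; @2: height [1B, align 1] → 3; size 3, align 1
@0: a [2B, align 2] → 2
@2: b [1B, align 1] → 3
+1 pad (align 4)
@4: m9 [4B, align 4] → 8
@8: m11 [4B, align 4] → 12
@12: m19 [2B, align 2] → 14
@14: d [3B, align 1] → 17
@17: m1 [1B, align 1] → 18
+2 pad (align 4)
@20: m5 [4B, align 4] → 24
@24: m3 [2B, align 2] → 26
+2 tail pad (align 4)
size 28, align 4
— Packet2 —
@0: m9 [4B, align 4] → 4
@4: m11 [4B, align 4] → 8
@8: m5 [4B, align 4] → 12
@12: a [2B, align 2] → 14
@14: m19 [2B, align 2] → 16
@16: m3 [2B, align 2] → 18
@18: d [3B, align 1] → 21
@21: b [1B, align 1] → 22
@22: m1 [1B, align 1] → 23
+1 tail pad (align 4)
size 24, align 4
28 − 24 = 4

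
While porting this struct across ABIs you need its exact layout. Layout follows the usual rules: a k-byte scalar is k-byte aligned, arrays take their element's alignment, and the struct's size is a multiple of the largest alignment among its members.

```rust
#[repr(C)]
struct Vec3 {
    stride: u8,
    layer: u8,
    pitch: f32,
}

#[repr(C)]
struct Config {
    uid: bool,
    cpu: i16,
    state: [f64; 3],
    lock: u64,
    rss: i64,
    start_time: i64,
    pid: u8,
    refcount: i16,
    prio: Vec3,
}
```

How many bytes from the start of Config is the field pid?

Vec3: stride at 0 (size 1, align 1) → ends 1; layer at 1 (size 1, align 1) → ends 2; pad 2 to align 4 for pitch; pitch at 4 (size 4, align 4) → ends 8; total 8 bytes, alignment 4
uid at 0 (size 1, align 1) → ends 1
pad 1 to align 2 for cpu
cpu at 2 (size 2, align 2) → ends 4
pad 4 to align 8 for state
state at 8 (size 24, align 8) → ends 32
lock at 32 (size 8, align 8) → ends 40
rss at 40 (size 8, align 8) → ends 48
start_time at 48 (size 8, align 8) → ends 56
pid at 56 (size 1, align 1) → ends 57

56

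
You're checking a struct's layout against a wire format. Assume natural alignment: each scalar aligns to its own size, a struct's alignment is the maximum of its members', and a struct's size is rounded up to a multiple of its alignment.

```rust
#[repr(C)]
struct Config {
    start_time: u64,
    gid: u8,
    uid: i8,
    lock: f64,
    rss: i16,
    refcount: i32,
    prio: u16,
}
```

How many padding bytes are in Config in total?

14

@0: start_time [8B, align 8] → 8
@8: gid [1B, align 1] → 9
@9: uid [1B, align 1] → 10
+6 pad (align 8)
@16: lock [8B, align 8] → 24
@24: rss [2B, align 2] → 26
+2 pad (align 4)
@28: refcount [4B, align 4] → 32
@32: prio [2B, align 2] → 34
+6 tail pad (align 8)
size 40, align 8
data bytes 26, size 40 → padding 14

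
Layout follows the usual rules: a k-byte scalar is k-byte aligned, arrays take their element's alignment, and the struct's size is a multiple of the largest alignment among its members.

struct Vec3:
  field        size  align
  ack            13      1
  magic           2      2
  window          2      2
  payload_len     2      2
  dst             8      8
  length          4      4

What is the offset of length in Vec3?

32

0..13  ack  (13B, 1-aligned)
13..14  -- padding (1B)
14..16  magic  (2B, 2-aligned)
16..18  window  (2B, 2-aligned)
18..20  payload_len  (2B, 2-aligned)
20..24  -- padding (4B)
24..32  dst  (8B, 8-aligned)
32..36  length  (4B, 4-aligned)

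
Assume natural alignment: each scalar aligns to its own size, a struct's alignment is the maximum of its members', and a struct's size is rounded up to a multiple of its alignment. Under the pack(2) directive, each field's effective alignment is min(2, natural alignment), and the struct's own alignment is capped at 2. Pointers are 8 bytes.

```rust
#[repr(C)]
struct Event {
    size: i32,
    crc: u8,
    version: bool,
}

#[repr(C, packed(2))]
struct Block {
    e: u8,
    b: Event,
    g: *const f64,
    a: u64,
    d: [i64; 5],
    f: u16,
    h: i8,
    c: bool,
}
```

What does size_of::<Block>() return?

70 bytes

Event: size at 0 (size 4, align 4) → ends 4; crc at 4 (size 1, align 1) → ends 5; version at 5 (size 1, align 1) → ends 6; tail pad 2 to reach multiple of 4; total 8 bytes, alignment 4
e at 0 (size 1, align 1) → ends 1
pad 1 to align 2 for b
b at 2 (size 8, align 2) → ends 10
g at 10 (size 8, align 2) → ends 18
a at 18 (size 8, align 2) → ends 26
d at 26 (size 40, align 2) → ends 66
f at 66 (size 2, align 2) → ends 68
h at 68 (size 1, align 1) → ends 69
c at 69 (size 1, align 1) → ends 70
total 70 bytes, alignment 2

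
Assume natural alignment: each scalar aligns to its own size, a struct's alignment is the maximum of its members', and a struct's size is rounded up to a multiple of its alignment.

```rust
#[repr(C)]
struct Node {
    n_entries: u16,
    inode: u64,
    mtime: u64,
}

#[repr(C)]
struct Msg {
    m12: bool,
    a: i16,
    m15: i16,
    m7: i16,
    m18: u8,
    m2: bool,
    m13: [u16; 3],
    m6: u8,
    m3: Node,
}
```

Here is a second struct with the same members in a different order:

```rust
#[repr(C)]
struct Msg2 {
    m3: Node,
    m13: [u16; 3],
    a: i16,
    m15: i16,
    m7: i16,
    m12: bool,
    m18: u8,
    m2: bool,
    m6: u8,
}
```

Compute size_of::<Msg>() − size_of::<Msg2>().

Node: 0..2  n_entries  (2B, 2-aligned); 2..8  -- padding (6B); 8..16  inode  (8B, 8-aligned); 16..24  mtime  (8B, 8-aligned); sizeof = 24, alignof = 8
0..1  m12  (1B, 1-aligned)
1..2  -- padding (1B)
2..4  a  (2B, 2-aligned)
4..6  m15  (2B, 2-aligned)
6..8  m7  (2B, 2-aligned)
8..9  m18  (1B, 1-aligned)
9..10  m2  (1B, 1-aligned)
10..16  m13  (6B, 2-aligned)
16..17  m6  (1B, 1-aligned)
17..24  -- padding (7B)
24..48  m3  (24B, 8-aligned)
sizeof = 48, alignof = 8
— Msg2 —
0..24  m3  (24B, 8-aligned)
24..30  m13  (6B, 2-aligned)
30..32  a  (2B, 2-aligned)
32..34  m15  (2B, 2-aligned)
34..36  m7  (2B, 2-aligned)
36..37  m12  (1B, 1-aligned)
37..38  m18  (1B, 1-aligned)
38..39  m2  (1B, 1-aligned)
39..40  m6  (1B, 1-aligned)
sizeof = 40, alignof = 8
48 − 40 = 8

8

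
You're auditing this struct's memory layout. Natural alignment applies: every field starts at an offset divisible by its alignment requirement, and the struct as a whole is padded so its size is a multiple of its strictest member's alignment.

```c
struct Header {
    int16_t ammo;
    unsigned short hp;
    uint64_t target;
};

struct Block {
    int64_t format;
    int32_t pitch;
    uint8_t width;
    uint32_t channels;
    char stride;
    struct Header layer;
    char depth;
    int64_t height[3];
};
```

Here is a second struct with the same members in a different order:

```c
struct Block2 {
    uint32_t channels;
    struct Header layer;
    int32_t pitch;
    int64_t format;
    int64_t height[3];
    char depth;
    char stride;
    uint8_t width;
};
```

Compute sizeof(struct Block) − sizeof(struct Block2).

Header: ammo at 0 (size 2, align 2) → ends 2; hp at 2 (size 2, align 2) → ends 4; pad 4 to align 8 for target; target at 8 (size 8, align 8) → ends 16; total 16 bytes, alignment 8
format at 0 (size 8, align 8) → ends 8
pitch at 8 (size 4, align 4) → ends 12
width at 12 (size 1, align 1) → ends 13
pad 3 to align 4 for channels
channels at 16 (size 4, align 4) → ends 20
stride at 20 (size 1, align 1) → ends 21
pad 3 to align 8 for layer
layer at 24 (size 16, align 8) → ends 40
depth at 40 (size 1, align 1) → ends 41
pad 7 to align 8 for height
height at 48 (size 24, align 8) → ends 72
total 72 bytes, alignment 8
— Block2 —
channels at 0 (size 4, align 4) → ends 4
pad 4 to align 8 for layer
layer at 8 (size 16, align 8) → ends 24
pitch at 24 (size 4, align 4) → ends 28
pad 4 to align 8 for format
format at 32 (size 8, align 8) → ends 40
height at 40 (size 24, align 8) → ends 64
depth at 64 (size 1, align 1) → ends 65
stride at 65 (size 1, align 1) → ends 66
width at 66 (size 1, align 1) → ends 67
tail pad 5 to reach multiple of 8
total 72 bytes, alignment 8
72 − 72 = 0

0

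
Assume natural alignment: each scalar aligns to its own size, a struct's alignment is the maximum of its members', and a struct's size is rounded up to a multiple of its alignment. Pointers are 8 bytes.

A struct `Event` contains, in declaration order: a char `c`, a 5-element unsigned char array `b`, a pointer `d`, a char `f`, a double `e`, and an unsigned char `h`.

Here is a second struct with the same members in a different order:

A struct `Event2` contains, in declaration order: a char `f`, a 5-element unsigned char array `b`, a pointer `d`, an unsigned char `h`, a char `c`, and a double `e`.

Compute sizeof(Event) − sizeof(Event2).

8

0..1  c  (1B, 1-aligned)
1..6  b  (5B, 1-aligned)
6..8  -- padding (2B)
8..16  d  (8B, 8-aligned)
16..17  f  (1B, 1-aligned)
17..24  -- padding (7B)
24..32  e  (8B, 8-aligned)
32..33  h  (1B, 1-aligned)
33..40  -- tail padding (7B)
sizeof = 40, alignof = 8
— Event2 —
0..1  f  (1B, 1-aligned)
1..6  b  (5B, 1-aligned)
6..8  -- padding (2B)
8..16  d  (8B, 8-aligned)
16..17  h  (1B, 1-aligned)
17..18  c  (1B, 1-aligned)
18..24  -- padding (6B)
24..32  e  (8B, 8-aligned)
sizeof = 32, alignof = 8
40 − 32 = 8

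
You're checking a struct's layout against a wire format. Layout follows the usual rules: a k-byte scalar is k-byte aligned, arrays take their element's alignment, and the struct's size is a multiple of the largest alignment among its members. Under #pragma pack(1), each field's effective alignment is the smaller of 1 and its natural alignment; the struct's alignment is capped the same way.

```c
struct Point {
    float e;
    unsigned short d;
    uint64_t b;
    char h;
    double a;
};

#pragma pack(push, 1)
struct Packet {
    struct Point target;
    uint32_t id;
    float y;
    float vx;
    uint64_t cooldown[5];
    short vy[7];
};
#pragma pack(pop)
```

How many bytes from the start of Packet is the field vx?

Point: 0..4  e  (4B, 4-aligned); 4..6  d  (2B, 2-aligned); 6..8  -- padding (2B); 8..16  b  (8B, 8-aligned); 16..17  h  (1B, 1-aligned); 17..24  -- padding (7B); 24..32  a  (8B, 8-aligned); sizeof = 32, alignof = 8
0..32  target  (32B, 1-aligned)
32..36  id  (4B, 1-aligned)
36..40  y  (4B, 1-aligned)
40..44  vx  (4B, 1-aligned)

40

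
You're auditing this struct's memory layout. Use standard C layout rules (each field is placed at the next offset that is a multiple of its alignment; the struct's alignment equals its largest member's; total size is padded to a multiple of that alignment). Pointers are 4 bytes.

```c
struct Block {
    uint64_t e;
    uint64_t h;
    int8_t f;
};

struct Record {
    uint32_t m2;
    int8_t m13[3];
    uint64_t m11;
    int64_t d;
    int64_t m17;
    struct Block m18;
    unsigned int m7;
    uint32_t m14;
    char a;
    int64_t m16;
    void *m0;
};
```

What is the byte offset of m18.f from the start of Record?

Block: e at 0 (size 8, align 8) → ends 8; h at 8 (size 8, align 8) → ends 16; f at 16 (size 1, align 1) → ends 17; tail pad 7 to reach multiple of 8; total 24 bytes, alignment 8
m2 at 0 (size 4, align 4) → ends 4
m13 at 4 (size 3, align 1) → ends 7
pad 1 to align 8 for m11
m11 at 8 (size 8, align 8) → ends 16
d at 16 (size 8, align 8) → ends 24
m17 at 24 (size 8, align 8) → ends 32
m18 at 32 (size 24, align 8) → ends 56
within Block: f at 16
32 + 16 = 48

48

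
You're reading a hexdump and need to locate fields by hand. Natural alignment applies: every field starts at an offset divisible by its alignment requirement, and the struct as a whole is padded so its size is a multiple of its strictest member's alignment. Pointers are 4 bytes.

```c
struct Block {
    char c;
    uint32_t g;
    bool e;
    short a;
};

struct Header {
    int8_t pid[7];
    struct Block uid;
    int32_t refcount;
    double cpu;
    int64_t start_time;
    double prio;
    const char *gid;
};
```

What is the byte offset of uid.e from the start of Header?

Block: c at 0 (size 1, align 1) → ends 1; pad 3 to align 4 for g; g at 4 (size 4, align 4) → ends 8; e at 8 (size 1, align 1) → ends 9; pad 1 to align 2 for a; a at 10 (size 2, align 2) → ends 12; total 12 bytes, alignment 4
pid at 0 (size 7, align 1) → ends 7
pad 1 to align 4 for uid
uid at 8 (size 12, align 4) → ends 20
within Block: e at 8
8 + 8 = 16

16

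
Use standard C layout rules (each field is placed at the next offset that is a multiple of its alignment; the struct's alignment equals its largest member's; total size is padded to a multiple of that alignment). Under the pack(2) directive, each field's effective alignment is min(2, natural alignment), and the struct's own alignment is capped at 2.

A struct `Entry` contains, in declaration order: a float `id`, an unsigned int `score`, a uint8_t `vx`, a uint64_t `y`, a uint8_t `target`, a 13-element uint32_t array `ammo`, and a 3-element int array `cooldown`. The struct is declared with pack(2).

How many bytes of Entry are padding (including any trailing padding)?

0..4  id  (4B, 2-aligned)
4..8  score  (4B, 2-aligned)
8..9  vx  (1B, 1-aligned)
9..10  -- padding (1B)
10..18  y  (8B, 2-aligned)
18..19  target  (1B, 1-aligned)
19..20  -- padding (1B)
20..72  ammo  (52B, 2-aligned)
72..84  cooldown  (12B, 2-aligned)
sizeof = 84, alignof = 2
data bytes 82, size 84 → padding 2

2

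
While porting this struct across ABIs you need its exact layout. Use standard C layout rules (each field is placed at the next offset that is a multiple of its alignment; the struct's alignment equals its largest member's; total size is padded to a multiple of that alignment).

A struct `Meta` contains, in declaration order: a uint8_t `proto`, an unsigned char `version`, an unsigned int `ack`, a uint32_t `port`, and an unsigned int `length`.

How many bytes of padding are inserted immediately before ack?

2

0..1  proto  (1B, 1-aligned)
1..2  version  (1B, 1-aligned)
2..4  -- padding (2B)
4..8  ack  (4B, 4-aligned)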